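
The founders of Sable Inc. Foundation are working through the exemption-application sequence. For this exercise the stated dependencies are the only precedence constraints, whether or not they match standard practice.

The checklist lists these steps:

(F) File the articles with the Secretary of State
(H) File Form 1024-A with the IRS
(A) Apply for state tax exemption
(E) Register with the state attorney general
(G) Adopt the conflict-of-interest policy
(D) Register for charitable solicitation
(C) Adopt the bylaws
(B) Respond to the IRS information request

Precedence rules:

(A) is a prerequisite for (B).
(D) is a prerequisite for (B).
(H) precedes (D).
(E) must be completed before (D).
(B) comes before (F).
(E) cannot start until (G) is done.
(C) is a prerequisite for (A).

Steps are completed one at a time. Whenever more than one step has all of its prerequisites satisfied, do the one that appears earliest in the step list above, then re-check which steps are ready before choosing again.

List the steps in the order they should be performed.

(H), (G), (E), (D), (C), (A), (B), (F)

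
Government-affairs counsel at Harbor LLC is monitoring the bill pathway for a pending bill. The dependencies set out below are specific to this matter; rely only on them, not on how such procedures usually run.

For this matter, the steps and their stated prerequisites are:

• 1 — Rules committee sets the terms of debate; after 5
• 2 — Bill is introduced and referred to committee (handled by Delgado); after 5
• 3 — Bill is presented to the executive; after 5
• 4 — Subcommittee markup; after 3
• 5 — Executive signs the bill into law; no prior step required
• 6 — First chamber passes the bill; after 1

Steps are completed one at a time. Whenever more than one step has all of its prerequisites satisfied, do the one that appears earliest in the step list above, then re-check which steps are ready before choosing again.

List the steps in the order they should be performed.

Only 5 has no prerequisites, so it is first.
Now 1, 2 and 3 have their prerequisites met. 1 is listed earlier, so 1 next.
Now 2, 3 and 6 have their prerequisites met. 2 is listed earlier, so 2 next.
3 and 6 are both available; 3 is listed earlier → 3.
Now 4 and 6 have their prerequisites met. 4 is listed earlier, so 4 next.
6 is the only step now ready → 6.

5, 1, 2, 3, 4, 6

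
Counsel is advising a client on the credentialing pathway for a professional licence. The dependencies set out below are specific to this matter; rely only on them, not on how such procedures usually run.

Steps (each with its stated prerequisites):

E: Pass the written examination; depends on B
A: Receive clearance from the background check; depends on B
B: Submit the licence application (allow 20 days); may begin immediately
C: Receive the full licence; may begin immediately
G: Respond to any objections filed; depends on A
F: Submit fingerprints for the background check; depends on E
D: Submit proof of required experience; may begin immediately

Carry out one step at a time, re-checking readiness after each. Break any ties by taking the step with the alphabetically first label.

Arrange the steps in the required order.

B A C D E F G

Nothing is required for B, C and D. B has the earlier label → B first.
A and E now also ready, so the ready set is {A, C, D, E}; A has the earlier label → A.
G now also ready, so the ready set is {C, D, E, G}; C has the earlier label → C.
Ready: D, E and G. D has the earlier label → D.
E and G are both available; E has the earlier label → E.
F now also ready, so the ready set is {F, G}; F has the earlier label → F.
G needed A, now all done → G.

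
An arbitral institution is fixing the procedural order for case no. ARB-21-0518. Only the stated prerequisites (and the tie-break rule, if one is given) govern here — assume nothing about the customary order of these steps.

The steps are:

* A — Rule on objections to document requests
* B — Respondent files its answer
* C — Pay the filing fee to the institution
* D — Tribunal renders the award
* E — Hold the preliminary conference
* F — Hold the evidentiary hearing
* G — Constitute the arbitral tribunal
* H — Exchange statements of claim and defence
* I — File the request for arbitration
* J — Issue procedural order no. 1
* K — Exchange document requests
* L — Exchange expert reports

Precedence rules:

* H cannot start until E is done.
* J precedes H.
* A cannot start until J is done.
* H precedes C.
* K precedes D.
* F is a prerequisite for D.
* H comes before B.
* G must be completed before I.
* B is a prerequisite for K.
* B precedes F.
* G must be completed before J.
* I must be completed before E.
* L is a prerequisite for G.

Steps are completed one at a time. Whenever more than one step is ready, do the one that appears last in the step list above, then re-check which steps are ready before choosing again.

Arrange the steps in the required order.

L → G → J → I → E → H → C → B → K → F → D → A

L has no prerequisites → L first.
G needed L, now all done → G.
Ready: J and I. J is listed later → J.
A now also ready, so the ready set is {I, A}; I is listed later → I.
E now also ready, so the ready set is {E, A}; E is listed later → E.
Ready: H and A. H is listed later → H.
Now C, B and A have their prerequisites met. C is listed later, so C next.
Now B and A have their prerequisites met. B is listed later, so B next.
K and F now also ready, so the ready set is {K, F, A}; K is listed later → K.
Ready: F and A. F is listed later → F.
Ready: D and A. D is listed later → D.
A needed J, now all done → A.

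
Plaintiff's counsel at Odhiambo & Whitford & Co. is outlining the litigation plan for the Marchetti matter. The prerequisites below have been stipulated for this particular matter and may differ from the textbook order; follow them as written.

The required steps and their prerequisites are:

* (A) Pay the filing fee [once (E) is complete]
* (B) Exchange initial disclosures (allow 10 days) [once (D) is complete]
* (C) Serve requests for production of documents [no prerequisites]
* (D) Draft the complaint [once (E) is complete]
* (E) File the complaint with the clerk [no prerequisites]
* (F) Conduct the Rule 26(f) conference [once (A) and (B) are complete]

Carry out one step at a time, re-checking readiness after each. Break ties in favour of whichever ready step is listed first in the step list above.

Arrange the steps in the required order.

(C) (E) (A) (D) (B) (F)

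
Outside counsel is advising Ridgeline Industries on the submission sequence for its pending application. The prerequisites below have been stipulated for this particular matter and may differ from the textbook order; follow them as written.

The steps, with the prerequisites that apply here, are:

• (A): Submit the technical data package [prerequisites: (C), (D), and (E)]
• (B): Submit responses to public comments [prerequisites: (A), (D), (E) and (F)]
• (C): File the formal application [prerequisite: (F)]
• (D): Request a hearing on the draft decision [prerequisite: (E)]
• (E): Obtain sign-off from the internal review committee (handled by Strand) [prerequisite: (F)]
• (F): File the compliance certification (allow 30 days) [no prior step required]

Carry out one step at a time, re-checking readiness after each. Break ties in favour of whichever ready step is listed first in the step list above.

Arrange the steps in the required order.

(F) has no prerequisites → (F) first.
Ready: (C) and (E). (C) is listed earlier → (C).
(E) needed (F), now all done → (E).
That leaves (D) as the only ready step → (D).
(A) needed (C), (D) and (E), now all done → (A).
(B) is the only step now ready → (B).

(F) → (C) → (E) → (D) → (A) → (B)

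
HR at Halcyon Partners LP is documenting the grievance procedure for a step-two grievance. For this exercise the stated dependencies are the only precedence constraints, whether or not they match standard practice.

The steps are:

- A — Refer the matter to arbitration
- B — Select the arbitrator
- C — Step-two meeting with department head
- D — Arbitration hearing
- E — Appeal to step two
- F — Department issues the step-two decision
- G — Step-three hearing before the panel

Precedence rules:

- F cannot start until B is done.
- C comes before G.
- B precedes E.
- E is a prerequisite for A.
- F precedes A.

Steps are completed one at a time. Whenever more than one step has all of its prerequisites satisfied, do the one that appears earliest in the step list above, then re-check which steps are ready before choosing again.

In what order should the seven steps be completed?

B → C → D → E → F → A → G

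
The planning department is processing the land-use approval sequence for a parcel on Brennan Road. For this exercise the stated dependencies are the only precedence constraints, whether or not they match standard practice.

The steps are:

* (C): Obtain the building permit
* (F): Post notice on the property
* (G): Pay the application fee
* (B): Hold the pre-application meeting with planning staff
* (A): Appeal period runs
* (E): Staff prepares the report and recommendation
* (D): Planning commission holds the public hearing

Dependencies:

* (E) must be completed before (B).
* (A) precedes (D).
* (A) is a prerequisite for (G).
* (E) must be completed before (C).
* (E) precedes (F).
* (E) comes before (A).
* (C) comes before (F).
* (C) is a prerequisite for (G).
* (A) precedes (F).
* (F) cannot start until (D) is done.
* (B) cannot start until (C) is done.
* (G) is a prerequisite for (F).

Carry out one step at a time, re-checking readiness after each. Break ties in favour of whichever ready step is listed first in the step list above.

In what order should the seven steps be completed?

(E), (C), (B), (A), (G), (D), (F)

Only (E) has no prerequisites, so it is first.
Ready: (C) and (A). (C) is listed earlier → (C).
(B) now also ready, so the ready set is {(B), (A)}; (B) is listed earlier → (B).
Next only (A) has its prerequisites met → (A).
Ready: (G) and (D). (G) is listed earlier → (G).
Next only (D) has its prerequisites met → (D).
(F) needed (C), (G), (A), (E) and (D), now all done → (F).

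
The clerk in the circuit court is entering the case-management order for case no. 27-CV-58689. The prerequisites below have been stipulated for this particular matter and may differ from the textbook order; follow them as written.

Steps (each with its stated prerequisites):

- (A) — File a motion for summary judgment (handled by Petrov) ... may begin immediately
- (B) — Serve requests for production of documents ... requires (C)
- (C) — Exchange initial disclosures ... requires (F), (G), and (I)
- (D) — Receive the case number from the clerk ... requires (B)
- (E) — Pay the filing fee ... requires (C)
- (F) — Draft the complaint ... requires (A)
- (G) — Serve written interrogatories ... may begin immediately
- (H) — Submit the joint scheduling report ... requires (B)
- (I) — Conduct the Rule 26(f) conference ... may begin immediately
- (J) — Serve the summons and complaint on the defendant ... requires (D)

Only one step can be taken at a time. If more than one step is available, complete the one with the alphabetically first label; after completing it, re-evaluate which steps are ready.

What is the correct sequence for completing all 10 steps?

(A), (F), (G), (I), (C), (B), (D), (E), (H), (J)

Nothing is required for (A), (G) and (I). (A) has the earlier label → (A) first.
(F) now also ready, so the ready set is {(F), (G), (I)}; (F) has the earlier label → (F).
Ready: (G) and (I). (G) has the earlier label → (G).
That leaves (I) as the only ready step → (I).
(C) needed (F), (G) and (I), now all done → (C).
Now (B) and (E) have their prerequisites met. (B) has the earlier label, so (B) next.
Now (D), (E) and (H) have their prerequisites met. (D) has the earlier label, so (D) next.
(J) now also ready, so the ready set is {(E), (H), (J)}; (E) has the earlier label → (E).
Ready: (H) and (J). (H) has the earlier label → (H).
(J) is the only step now ready → (J).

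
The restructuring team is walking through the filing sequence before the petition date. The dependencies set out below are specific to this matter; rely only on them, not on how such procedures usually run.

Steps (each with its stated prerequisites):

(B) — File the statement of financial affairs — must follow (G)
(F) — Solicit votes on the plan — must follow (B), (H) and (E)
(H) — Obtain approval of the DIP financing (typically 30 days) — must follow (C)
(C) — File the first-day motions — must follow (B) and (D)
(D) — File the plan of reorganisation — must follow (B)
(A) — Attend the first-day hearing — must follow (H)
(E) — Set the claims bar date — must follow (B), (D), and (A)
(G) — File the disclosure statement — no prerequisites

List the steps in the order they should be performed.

(G), (B), (D), (C), (H), (A), (E), (F)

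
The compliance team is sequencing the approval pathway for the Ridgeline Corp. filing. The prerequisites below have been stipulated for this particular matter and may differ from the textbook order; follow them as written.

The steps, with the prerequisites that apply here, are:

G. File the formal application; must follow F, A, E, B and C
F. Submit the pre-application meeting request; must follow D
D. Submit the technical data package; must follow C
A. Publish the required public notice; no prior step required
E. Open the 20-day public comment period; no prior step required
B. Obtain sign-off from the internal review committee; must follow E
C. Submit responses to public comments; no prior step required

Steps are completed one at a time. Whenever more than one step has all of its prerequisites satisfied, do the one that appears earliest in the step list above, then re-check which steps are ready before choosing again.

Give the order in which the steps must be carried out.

A E B C D F G

Nothing is required for A, E and C. A is listed earlier → A first.
E and C are both available; E is listed earlier → E.
B now also ready, so the ready set is {B, C}; B is listed earlier → B.
That leaves C as the only ready step → C.
D needed C, now all done → D.
Next only F has its prerequisites met → F.
Next only G has its prerequisites met → G.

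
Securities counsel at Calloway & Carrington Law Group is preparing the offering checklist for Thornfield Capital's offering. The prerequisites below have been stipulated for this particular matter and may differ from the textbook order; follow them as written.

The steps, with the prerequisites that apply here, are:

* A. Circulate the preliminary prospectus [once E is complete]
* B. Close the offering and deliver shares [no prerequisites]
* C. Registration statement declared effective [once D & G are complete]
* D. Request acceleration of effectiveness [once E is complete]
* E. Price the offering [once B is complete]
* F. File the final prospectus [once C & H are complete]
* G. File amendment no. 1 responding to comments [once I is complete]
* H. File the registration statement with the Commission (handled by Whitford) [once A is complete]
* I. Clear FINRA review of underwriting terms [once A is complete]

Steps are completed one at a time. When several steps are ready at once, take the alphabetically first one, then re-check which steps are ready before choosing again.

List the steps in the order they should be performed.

B E A D H I G C F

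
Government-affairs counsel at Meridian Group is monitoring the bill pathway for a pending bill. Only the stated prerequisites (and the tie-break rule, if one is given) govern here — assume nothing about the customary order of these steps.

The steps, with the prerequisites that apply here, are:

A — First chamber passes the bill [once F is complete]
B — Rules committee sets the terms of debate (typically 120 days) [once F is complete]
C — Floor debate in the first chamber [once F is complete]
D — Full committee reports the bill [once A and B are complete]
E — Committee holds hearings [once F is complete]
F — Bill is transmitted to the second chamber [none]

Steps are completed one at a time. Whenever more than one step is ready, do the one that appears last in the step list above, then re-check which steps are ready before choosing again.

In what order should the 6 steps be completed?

F is the only step with nothing outstanding, so it goes first.
Ready: E, C, B and A. E is listed later → E.
C, B and A are all available; C is listed later → C.
B and A are both available; B is listed later → B.
A needed F, now all done → A.
That leaves D as the only ready step → D.

F → E → C → B → A → D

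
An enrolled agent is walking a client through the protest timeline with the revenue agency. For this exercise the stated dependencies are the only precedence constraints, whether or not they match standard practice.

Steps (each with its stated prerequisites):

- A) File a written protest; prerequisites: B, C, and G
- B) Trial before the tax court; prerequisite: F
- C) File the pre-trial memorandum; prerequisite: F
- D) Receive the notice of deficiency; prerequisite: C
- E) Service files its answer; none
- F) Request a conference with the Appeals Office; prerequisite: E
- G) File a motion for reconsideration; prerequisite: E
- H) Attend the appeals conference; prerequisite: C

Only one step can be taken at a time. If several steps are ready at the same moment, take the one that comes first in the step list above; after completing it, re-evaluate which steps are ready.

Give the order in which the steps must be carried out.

E, F, B, C, D, G, A, H

E is the only step with nothing outstanding, so it goes first.
Ready: F and G. F is listed earlier → F.
Ready: B, C and G. B is listed earlier → B.
Ready: C and G. C is listed earlier → C.
D and H now also ready, so the ready set is {D, G, H}; D is listed earlier → D.
Ready: G and H. G is listed earlier → G.
A now also ready, so the ready set is {A, H}; A is listed earlier → A.
Next only H has its prerequisites met → H.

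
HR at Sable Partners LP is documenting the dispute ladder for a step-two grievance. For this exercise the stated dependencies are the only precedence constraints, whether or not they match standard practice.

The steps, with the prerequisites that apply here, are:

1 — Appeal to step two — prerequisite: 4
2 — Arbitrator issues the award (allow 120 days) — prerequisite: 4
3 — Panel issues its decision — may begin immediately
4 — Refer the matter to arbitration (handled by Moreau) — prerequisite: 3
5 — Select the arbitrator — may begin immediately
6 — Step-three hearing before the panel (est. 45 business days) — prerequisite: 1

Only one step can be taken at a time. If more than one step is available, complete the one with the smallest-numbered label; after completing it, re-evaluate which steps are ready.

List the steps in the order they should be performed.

3, 4, 1, 2, 5, 6

3 and 5 have no prerequisites; 3 has the earlier label, so 3 is first.
Now 4 and 5 have their prerequisites met. 4 has the earlier label, so 4 next.
1, 2 and 5 are all available; 1 has the earlier label → 1.
Now 2, 5 and 6 have their prerequisites met. 2 has the earlier label, so 2 next.
Now 5 and 6 have their prerequisites met. 5 has the earlier label, so 5 next.
6 is the only step now ready → 6.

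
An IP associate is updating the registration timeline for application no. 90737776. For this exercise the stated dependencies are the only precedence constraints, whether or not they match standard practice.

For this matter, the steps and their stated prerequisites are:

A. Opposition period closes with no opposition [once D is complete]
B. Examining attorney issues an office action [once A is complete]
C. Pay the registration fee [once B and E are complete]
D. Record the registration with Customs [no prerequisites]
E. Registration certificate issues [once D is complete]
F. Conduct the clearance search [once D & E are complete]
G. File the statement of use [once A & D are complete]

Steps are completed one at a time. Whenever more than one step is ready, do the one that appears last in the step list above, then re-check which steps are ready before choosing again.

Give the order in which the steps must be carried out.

Only D has no prerequisites, so it is first.
Now E and A have their prerequisites met. E is listed later, so E next.
Ready: F and A. F is listed later → F.
A needed D, now all done → A.
Now G and B have their prerequisites met. G is listed later, so G next.
B needed A, now all done → B.
That leaves C as the only ready step → C.

D E F A G B C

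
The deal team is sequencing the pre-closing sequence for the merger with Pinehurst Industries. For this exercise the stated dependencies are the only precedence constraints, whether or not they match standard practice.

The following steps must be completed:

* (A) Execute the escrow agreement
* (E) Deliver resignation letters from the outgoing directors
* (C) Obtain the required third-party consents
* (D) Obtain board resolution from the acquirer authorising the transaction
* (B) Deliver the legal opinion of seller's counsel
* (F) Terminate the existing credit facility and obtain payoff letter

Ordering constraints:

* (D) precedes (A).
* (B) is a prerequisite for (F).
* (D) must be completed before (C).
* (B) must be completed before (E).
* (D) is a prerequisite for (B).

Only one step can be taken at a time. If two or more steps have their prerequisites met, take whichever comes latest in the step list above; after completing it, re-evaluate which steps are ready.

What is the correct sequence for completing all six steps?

(D), (B), (F), (C), (E), (A)

(D) is the only step with nothing outstanding, so it goes first.
Ready: (B), (C) and (A). (B) is listed later → (B).
Now (F), (C), (E) and (A) have their prerequisites met. (F) is listed later, so (F) next.
Ready: (C), (E) and (A). (C) is listed later → (C).
(E) and (A) are both available; (E) is listed later → (E).
(A) needed (D), now all done → (A).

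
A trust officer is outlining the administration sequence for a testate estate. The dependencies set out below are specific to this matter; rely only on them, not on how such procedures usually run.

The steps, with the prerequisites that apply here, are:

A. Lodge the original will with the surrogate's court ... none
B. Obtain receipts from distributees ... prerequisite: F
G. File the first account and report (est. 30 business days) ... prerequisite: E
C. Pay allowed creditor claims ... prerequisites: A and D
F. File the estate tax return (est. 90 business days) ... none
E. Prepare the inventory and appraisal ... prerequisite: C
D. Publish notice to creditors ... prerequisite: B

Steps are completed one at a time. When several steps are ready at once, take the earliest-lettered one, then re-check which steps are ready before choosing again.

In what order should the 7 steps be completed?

A → F → B → D → C → E → G

Nothing is required for A and F. A has the earlier label → A first.
Next only F has its prerequisites met → F.
B needed F, now all done → B.
Next only D has its prerequisites met → D.
C needed A and D, now all done → C.
E is the only step now ready → E.
G needed E, now all done → G.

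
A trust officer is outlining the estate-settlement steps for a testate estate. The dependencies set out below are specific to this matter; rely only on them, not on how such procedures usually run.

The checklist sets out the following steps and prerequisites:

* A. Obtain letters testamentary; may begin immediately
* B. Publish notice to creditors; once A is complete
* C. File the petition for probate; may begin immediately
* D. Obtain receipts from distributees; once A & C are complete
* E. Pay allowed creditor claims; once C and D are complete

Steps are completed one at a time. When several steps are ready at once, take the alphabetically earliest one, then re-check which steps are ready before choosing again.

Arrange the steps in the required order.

A, B, C, D, E

Nothing is required for A and C. A has the earlier label → A first.
B now also ready, so the ready set is {B, C}; B has the earlier label → B.
Next only C has its prerequisites met → C.
Next only D has its prerequisites met → D.
Next only E has its prerequisites met → E.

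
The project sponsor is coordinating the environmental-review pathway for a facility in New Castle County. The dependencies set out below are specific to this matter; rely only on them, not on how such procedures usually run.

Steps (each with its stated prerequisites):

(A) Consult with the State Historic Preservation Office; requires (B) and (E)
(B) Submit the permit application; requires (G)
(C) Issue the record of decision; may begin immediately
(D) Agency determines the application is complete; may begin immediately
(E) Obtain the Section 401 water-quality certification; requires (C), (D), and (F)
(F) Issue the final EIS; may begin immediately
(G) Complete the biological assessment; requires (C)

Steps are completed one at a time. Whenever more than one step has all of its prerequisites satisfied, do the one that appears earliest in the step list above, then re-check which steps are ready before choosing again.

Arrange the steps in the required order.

Nothing is required for (C), (D) and (F). (C) is listed earlier → (C) first.
Now (D), (F) and (G) have their prerequisites met. (D) is listed earlier, so (D) next.
(F) and (G) are both available; (F) is listed earlier → (F).
(E) now also ready, so the ready set is {(E), (G)}; (E) is listed earlier → (E).
Next only (G) has its prerequisites met → (G).
Next only (B) has its prerequisites met → (B).
(A) needed (B) and (E), now all done → (A).

(C) (D) (F) (E) (G) (B) (A)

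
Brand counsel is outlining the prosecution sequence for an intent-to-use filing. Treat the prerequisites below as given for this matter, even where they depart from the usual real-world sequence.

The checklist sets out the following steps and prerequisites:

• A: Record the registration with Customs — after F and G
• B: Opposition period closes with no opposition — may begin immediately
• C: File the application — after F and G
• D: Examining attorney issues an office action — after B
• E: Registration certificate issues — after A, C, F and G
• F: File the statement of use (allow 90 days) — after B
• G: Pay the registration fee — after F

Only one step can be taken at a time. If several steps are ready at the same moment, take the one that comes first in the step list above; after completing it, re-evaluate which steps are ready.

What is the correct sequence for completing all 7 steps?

B D F G A C E

Only B has no prerequisites, so it is first.
Ready: D and F. D is listed earlier → D.
Next only F has its prerequisites met → F.
Next only G has its prerequisites met → G.
A and C are both available; A is listed earlier → A.
C needed F and G, now all done → C.
E is the only step now ready → E.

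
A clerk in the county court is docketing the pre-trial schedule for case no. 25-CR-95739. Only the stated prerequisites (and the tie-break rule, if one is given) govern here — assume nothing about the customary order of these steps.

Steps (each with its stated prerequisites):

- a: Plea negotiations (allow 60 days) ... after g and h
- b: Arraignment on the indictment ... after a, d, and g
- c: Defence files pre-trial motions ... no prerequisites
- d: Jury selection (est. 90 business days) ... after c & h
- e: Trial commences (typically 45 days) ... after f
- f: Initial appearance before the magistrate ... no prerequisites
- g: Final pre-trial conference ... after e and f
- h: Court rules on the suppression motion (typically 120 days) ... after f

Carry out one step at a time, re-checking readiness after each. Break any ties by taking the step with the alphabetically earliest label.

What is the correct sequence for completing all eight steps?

c, f, e, g, h, a, d, b

Nothing is required for c and f. c has the earlier label → c first.
f is the only step now ready → f.
Now e and h have their prerequisites met. e has the earlier label, so e next.
g now also ready, so the ready set is {g, h}; g has the earlier label → g.
That leaves h as the only ready step → h.
a and d are both available; a has the earlier label → a.
That leaves d as the only ready step → d.
Next only b has its prerequisites met → b.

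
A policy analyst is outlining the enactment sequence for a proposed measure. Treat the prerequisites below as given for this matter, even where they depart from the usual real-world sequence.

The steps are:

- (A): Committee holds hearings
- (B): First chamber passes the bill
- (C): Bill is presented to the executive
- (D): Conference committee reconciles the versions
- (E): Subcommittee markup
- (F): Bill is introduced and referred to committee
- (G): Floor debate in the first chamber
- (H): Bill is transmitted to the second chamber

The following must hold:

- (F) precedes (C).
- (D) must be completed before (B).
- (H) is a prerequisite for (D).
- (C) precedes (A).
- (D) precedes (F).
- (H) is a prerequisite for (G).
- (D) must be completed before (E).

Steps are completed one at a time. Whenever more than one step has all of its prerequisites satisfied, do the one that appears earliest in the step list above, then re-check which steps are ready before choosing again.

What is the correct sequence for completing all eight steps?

Only (H) has no prerequisites, so it is first.
(D) and (G) are both available; (D) is listed earlier → (D).
Ready: (B), (E), (F) and (G). (B) is listed earlier → (B).
Ready: (E), (F) and (G). (E) is listed earlier → (E).
Ready: (F) and (G). (F) is listed earlier → (F).
Now (C) and (G) have their prerequisites met. (C) is listed earlier, so (C) next.
(A) now also ready, so the ready set is {(A), (G)}; (A) is listed earlier → (A).
(G) is the only step now ready → (G).

(H), (D), (B), (E), (F), (C), (A), (G)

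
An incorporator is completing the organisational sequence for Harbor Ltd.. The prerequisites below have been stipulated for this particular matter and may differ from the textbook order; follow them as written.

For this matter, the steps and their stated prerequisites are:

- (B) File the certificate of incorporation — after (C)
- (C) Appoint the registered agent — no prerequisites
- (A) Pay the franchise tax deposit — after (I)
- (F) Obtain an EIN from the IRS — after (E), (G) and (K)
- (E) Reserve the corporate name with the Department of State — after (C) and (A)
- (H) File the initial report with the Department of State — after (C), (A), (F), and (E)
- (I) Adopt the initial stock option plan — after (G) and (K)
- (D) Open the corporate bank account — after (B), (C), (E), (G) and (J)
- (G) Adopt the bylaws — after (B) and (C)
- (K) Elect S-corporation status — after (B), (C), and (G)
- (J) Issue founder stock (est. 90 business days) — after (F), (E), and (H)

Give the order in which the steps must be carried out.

(C), (B), (G), (K), (I), (A), (E), (F), (H), (J), (D)

Only (C) has no prerequisites, so it is first.
That leaves (B) as the only ready step → (B).
That leaves (G) as the only ready step → (G).
(K) needed (B), (C) and (G), now all done → (K).
(I) needed (G) and (K), now all done → (I).
That leaves (A) as the only ready step → (A).
(E) needed (C) and (A), now all done → (E).
That leaves (F) as the only ready step → (F).
(H) is the only step now ready → (H).
(J) needed (F), (E) and (H), now all done → (J).
(D) is the only step now ready → (D).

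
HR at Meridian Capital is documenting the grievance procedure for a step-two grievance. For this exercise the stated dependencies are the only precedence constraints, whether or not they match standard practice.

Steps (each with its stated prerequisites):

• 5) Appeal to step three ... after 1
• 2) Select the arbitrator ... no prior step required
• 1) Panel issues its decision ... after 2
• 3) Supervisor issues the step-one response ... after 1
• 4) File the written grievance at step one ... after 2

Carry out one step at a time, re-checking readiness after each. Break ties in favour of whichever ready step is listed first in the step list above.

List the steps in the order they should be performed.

2 is the only step with nothing outstanding, so it goes first.
Ready: 1 and 4. 1 is listed earlier → 1.
5, 3 and 4 are all available; 5 is listed earlier → 5.
Ready: 3 and 4. 3 is listed earlier → 3.
4 needed 2, now all done → 4.

2, 1, 5, 3, 4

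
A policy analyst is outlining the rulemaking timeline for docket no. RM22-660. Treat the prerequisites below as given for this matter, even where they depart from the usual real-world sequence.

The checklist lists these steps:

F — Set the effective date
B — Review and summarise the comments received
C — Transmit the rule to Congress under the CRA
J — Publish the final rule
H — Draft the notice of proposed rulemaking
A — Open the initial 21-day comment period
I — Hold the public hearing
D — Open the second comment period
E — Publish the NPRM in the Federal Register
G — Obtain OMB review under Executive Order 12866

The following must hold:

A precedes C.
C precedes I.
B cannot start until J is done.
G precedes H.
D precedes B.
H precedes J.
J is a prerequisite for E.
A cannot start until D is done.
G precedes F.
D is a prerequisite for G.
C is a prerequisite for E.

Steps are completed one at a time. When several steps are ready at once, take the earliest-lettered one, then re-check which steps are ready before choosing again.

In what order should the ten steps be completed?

D A C G F H I J B E

D has no prerequisites → D first.
Now A and G have their prerequisites met. A has the earlier label, so A next.
C and G are both available; C has the earlier label → C.
I now also ready, so the ready set is {G, I}; G has the earlier label → G.
F and H now also ready, so the ready set is {F, H, I}; F has the earlier label → F.
Now H and I have their prerequisites met. H has the earlier label, so H next.
Ready: I and J. I has the earlier label → I.
J needed H, now all done → J.
Now B and E have their prerequisites met. B has the earlier label, so B next.
E is the only step now ready → E.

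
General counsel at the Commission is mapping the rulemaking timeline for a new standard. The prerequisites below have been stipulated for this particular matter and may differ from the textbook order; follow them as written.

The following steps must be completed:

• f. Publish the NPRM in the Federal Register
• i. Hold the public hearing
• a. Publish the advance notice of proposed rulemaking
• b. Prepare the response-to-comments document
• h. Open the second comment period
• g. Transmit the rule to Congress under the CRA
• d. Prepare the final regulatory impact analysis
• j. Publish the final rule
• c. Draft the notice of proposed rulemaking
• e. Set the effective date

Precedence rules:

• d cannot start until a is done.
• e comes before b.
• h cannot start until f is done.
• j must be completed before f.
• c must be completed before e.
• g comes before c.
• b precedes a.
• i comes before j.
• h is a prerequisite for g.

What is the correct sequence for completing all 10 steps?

i is the only step with nothing outstanding, so it goes first.
j needed i, now all done → j.
f needed j, now all done → f.
That leaves h as the only ready step → h.
g needed h, now all done → g.
c needed g, now all done → c.
e needed c, now all done → e.
That leaves b as the only ready step → b.
That leaves a as the only ready step → a.
d needed a, now all done → d.

i → j → f → h → g → c → e → b → a → d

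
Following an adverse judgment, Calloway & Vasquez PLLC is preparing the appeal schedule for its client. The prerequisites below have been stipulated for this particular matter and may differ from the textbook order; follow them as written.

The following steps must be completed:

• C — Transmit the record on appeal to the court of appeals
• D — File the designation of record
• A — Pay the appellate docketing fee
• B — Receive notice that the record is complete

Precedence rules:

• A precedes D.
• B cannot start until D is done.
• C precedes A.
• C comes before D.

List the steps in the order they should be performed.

C, A, D, B

C has no prerequisites → C first.
Next only A has its prerequisites met → A.
D needed C and A, now all done → D.
B is the only step now ready → B.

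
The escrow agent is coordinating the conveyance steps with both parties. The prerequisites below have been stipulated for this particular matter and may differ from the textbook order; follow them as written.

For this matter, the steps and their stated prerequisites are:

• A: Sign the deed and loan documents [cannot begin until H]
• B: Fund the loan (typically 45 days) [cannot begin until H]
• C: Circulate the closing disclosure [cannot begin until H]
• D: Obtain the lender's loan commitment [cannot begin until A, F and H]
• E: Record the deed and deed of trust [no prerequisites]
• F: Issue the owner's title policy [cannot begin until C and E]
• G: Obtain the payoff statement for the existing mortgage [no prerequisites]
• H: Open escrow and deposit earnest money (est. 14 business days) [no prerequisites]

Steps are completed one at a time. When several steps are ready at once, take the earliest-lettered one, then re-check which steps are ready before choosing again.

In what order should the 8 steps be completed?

E, G, H, A, B, C, F, D

E, G and H have no prerequisites; E has the earlier label, so E is first.
Ready: G and H. G has the earlier label → G.
H is the only step now ready → H.
A, B and C are all available; A has the earlier label → A.
Now B and C have their prerequisites met. B has the earlier label, so B next.
That leaves C as the only ready step → C.
That leaves F as the only ready step → F.
D needed A, F and H, now all done → D.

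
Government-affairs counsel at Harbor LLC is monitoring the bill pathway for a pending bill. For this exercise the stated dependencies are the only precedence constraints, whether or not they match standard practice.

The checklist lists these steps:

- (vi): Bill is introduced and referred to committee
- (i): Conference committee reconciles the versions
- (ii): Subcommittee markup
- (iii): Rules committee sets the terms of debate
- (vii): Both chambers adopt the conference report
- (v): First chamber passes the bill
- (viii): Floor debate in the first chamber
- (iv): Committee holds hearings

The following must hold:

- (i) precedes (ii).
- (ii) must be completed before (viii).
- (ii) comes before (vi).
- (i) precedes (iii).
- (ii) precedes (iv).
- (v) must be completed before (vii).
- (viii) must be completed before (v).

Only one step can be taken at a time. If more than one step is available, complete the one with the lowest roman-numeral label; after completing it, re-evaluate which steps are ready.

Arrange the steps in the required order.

(i) → (ii) → (iii) → (iv) → (vi) → (viii) → (v) → (vii)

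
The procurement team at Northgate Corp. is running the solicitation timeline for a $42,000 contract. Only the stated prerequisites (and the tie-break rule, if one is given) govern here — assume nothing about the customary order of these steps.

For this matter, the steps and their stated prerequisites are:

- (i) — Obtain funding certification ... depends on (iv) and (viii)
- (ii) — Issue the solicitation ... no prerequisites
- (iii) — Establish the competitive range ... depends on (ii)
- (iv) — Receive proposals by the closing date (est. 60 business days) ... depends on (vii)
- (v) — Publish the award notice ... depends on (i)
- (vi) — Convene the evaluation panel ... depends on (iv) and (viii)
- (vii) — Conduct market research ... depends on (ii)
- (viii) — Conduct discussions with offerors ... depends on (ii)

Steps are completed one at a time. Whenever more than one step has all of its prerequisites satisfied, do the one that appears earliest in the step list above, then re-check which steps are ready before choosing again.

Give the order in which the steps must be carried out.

(ii) → (iii) → (vii) → (iv) → (viii) → (i) → (v) → (vi)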